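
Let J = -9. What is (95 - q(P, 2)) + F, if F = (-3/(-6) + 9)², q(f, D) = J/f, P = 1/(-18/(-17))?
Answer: 13245/68 ≈ 194.78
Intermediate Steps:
P = 17/18 (P = 1/(-18*(-1/17)) = 1/(18/17) = 17/18 ≈ 0.94444)
q(f, D) = -9/f
F = 361/4 (F = (-3*(-⅙) + 9)² = (½ + 9)² = (19/2)² = 361/4 ≈ 90.250)
(95 - q(P, 2)) + F = (95 - (-9)/17/18) + 361/4 = (95 - (-9)*18/17) + 361/4 = (95 - 1*(-162/17)) + 361/4 = (95 + 162/17) + 361/4 = 1777/17 + 361/4 = 13245/68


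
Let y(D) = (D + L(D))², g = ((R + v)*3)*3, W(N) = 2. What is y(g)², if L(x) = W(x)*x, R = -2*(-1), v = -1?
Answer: 531441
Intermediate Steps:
R = 2
L(x) = 2*x
g = 9 (g = ((2 - 1)*3)*3 = (1*3)*3 = 3*3 = 9)
y(D) = 9*D² (y(D) = (D + 2*D)² = (3*D)² = 9*D²)
y(g)² = (9*9²)² = (9*81)² = 729² = 531441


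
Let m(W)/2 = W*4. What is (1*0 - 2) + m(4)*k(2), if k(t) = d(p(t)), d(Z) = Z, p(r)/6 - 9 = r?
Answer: 2110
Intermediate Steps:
p(r) = 54 + 6*r
m(W) = 8*W (m(W) = 2*(W*4) = 2*(4*W) = 8*W)
k(t) = 54 + 6*t
(1*0 - 2) + m(4)*k(2) = (1*0 - 2) + (8*4)*(54 + 6*2) = (0 - 2) + 32*(54 + 12) = -2 + 32*66 = -2 + 2112 = 2110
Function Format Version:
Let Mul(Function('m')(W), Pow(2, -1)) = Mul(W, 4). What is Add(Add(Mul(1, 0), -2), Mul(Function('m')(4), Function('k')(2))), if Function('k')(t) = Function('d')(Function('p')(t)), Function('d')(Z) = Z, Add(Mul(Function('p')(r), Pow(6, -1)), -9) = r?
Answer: 2110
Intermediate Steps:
Function('p')(r) = Add(54, Mul(6, r))
Function('m')(W) = Mul(8, W) (Function('m')(W) = Mul(2, Mul(W, 4)) = Mul(2, Mul(4, W)) = Mul(8, W))
Function('k')(t) = Add(54, Mul(6, t))
Add(Add(Mul(1, 0), -2), Mul(Function('m')(4), Function('k')(2))) = Add(Add(Mul(1, 0), -2), Mul(Mul(8, 4), Add(54, Mul(6, 2)))) = Add(Add(0, -2), Mul(32, Add(54, 12))) = Add(-2, Mul(32, 66)) = Add(-2, 2112) = 2110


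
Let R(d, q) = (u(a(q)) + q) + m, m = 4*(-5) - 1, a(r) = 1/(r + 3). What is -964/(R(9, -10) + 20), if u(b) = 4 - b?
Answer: 1687/12 ≈ 140.58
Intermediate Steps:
a(r) = 1/(3 + r)
m = -21 (m = -20 - 1 = -21)
R(d, q) = -17 + q - 1/(3 + q) (R(d, q) = ((4 - 1/(3 + q)) + q) - 21 = (4 + q - 1/(3 + q)) - 21 = -17 + q - 1/(3 + q))
-964/(R(9, -10) + 20) = -964/((-1 + (-17 - 10)*(3 - 10))/(3 - 10) + 20) = -964/((-1 - 27*(-7))/(-7) + 20) = -964/(-(-1 + 189)/7 + 20) = -964/(-1/7*188 + 20) = -964/(-188/7 + 20) = -964/(-48/7) = -964*(-7/48) = 1687/12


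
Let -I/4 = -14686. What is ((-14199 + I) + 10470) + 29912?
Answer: 84927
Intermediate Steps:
I = 58744 (I = -4*(-14686) = 58744)
((-14199 + I) + 10470) + 29912 = ((-14199 + 58744) + 10470) + 29912 = (44545 + 10470) + 29912 = 55015 + 29912 = 84927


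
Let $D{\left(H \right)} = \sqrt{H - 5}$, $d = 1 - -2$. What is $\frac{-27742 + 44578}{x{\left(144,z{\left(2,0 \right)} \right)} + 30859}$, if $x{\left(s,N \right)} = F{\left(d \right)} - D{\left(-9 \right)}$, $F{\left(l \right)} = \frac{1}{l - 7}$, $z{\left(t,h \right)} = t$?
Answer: $\frac{8312606640}{15236199449} + \frac{269376 i \sqrt{14}}{15236199449} \approx 0.54558 + 6.6153 \cdot 10^{-5} i$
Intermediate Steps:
$d = 3$ ($d = 1 + 2 = 3$)
$F{\left(l \right)} = \frac{1}{-7 + l}$
$D{\left(H \right)} = \sqrt{-5 + H}$
$x{\left(s,N \right)} = - \frac{1}{4} - i \sqrt{14}$ ($x{\left(s,N \right)} = \frac{1}{-7 + 3} - \sqrt{-5 - 9} = \frac{1}{-4} - \sqrt{-14} = - \frac{1}{4} - i \sqrt{14}$)
$\frac{-27742 + 44578}{x{\left(144,z{\left(2,0 \right)} \right)} + 30859} = \frac{-27742 + 44578}{\left(- \frac{1}{4} - i \sqrt{14}\right) + 30859} = \frac{16836}{\frac{123435}{4} - i \sqrt{14}}$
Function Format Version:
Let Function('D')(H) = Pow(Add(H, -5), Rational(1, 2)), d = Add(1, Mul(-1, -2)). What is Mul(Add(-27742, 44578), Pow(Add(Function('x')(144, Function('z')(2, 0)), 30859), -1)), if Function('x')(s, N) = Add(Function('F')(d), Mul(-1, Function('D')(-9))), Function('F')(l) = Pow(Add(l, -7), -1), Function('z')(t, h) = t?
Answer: Add(Rational(8312606640, 15236199449), Mul(Rational(269376, 15236199449), I, Pow(14, Rational(1, 2)))) ≈ Add(0.54558, Mul(6.6153e-5, I))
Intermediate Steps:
d = 3 (d = Add(1, 2) = 3)
Function('F')(l) = Pow(Add(-7, l), -1)
Function('D')(H) = Pow(Add(-5, H), Rational(1, 2))
Function('x')(s, N) = Add(Rational(-1, 4), Mul(-1, I, Pow(14, Rational(1, 2)))) (Function('x')(s, N) = Add(Pow(Add(-7, 3), -1), Mul(-1, Pow(Add(-5, -9), Rational(1, 2)))) = Add(Pow(-4, -1), Mul(-1, Pow(-14, Rational(1, 2)))) = Add(Rational(-1, 4), Mul(-1, Mul(I, Pow(14, Rational(1, 2))))) = Add(Rational(-1, 4), Mul(-1, I, Pow(14, Rational(1, 2)))))
Mul(Add(-27742, 44578), Pow(Add(Function('x')(144, Function('z')(2, 0)), 30859), -1)) = Mul(Add(-27742, 44578), Pow(Add(Add(Rational(-1, 4), Mul(-1, I, Pow(14, Rational(1, 2)))), 30859), -1)) = Mul(16836, Pow(Add(Rational(123435, 4), Mul(-1, I, Pow(14, Rational(1, 2)))), -1))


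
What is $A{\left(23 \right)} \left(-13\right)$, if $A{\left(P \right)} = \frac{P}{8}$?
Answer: $- \frac{299}{8} \approx -37.375$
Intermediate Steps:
$A{\left(P \right)} = \frac{P}{8}$ ($A{\left(P \right)} = P \frac{1}{8} = \frac{P}{8}$)
$A{\left(23 \right)} \left(-13\right) = \frac{1}{8} \cdot 23 \left(-13\right) = \frac{23}{8} \left(-13\right) = - \frac{299}{8}$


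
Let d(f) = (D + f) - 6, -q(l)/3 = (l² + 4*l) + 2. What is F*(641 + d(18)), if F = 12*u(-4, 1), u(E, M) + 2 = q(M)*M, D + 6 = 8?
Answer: -180780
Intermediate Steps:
D = 2 (D = -6 + 8 = 2)
q(l) = -6 - 12*l - 3*l² (q(l) = -3*((l² + 4*l) + 2) = -3*(2 + l² + 4*l) = -6 - 12*l - 3*l²)
d(f) = -4 + f (d(f) = (2 + f) - 6 = -4 + f)
u(E, M) = -2 + M*(-6 - 12*M - 3*M²) (u(E, M) = -2 + (-6 - 12*M - 3*M²)*M = -2 + M*(-6 - 12*M - 3*M²))
F = -276 (F = 12*(-2 - 3*1*(2 + 1² + 4*1)) = 12*(-2 - 3*1*(2 + 1 + 4)) = 12*(-2 - 3*1*7) = 12*(-2 - 21) = 12*(-23) = -276)
F*(641 + d(18)) = -276*(641 + (-4 + 18)) = -276*(641 + 14) = -276*655 = -180780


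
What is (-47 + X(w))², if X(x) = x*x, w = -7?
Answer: 4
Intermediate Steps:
X(x) = x²
(-47 + X(w))² = (-47 + (-7)²)² = (-47 + 49)² = 2² = 4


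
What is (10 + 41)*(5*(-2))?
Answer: -510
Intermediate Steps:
(10 + 41)*(5*(-2)) = 51*(-10) = -510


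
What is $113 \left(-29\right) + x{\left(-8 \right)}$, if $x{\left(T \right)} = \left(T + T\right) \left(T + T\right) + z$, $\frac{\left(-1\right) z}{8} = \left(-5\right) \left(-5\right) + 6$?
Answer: $-3269$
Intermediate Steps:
$z = -248$ ($z = - 8 \left(\left(-5\right) \left(-5\right) + 6\right) = - 8 \left(25 + 6\right) = \left(-8\right) 31 = -248$)
$x{\left(T \right)} = -248 + 4 T^{2}$ ($x{\left(T \right)} = \left(T + T\right) \left(T + T\right) - 248 = 2 T 2 T - 248 = 4 T^{2} - 248 = -248 + 4 T^{2}$)
$113 \left(-29\right) + x{\left(-8 \right)} = 113 \left(-29\right) - \left(248 - 4 \left(-8\right)^{2}\right) = -3277 + \left(-248 + 4 \cdot 64\right) = -3277 + \left(-248 + 256\right) = -3277 + 8 = -3269$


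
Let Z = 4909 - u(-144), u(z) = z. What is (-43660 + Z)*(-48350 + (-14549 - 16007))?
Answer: 3046323942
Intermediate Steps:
Z = 5053 (Z = 4909 - 1*(-144) = 4909 + 144 = 5053)
(-43660 + Z)*(-48350 + (-14549 - 16007)) = (-43660 + 5053)*(-48350 + (-14549 - 16007)) = -38607*(-48350 - 30556) = -38607*(-78906) = 3046323942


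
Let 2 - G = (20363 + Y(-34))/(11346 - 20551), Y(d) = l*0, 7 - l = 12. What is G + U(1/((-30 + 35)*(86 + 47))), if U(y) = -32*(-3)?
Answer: 131779/1315 ≈ 100.21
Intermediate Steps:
l = -5 (l = 7 - 1*12 = 7 - 12 = -5)
Y(d) = 0 (Y(d) = -5*0 = 0)
G = 5539/1315 (G = 2 - (20363 + 0)/(11346 - 20551) = 2 - 20363/(-9205) = 2 - 20363*(-1)/9205 = 2 - 1*(-2909/1315) = 2 + 2909/1315 = 5539/1315 ≈ 4.2122)
U(y) = 96
G + U(1/((-30 + 35)*(86 + 47))) = 5539/1315 + 96 = 131779/1315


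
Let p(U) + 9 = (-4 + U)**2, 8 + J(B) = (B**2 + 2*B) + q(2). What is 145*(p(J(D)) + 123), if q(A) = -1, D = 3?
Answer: 17110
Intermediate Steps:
J(B) = -9 + B**2 + 2*B (J(B) = -8 + ((B**2 + 2*B) - 1) = -8 + (-1 + B**2 + 2*B) = -9 + B**2 + 2*B)
p(U) = -9 + (-4 + U)**2
145*(p(J(D)) + 123) = 145*((-9 + (-4 + (-9 + 3**2 + 2*3))**2) + 123) = 145*((-9 + (-4 + (-9 + 9 + 6))**2) + 123) = 145*((-9 + (-4 + 6)**2) + 123) = 145*((-9 + 2**2) + 123) = 145*((-9 + 4) + 123) = 145*(-5 + 123) = 145*118 = 17110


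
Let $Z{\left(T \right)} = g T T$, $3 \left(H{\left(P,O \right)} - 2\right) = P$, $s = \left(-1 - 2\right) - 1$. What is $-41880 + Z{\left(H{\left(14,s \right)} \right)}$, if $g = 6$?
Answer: $- \frac{124840}{3} \approx -41613.0$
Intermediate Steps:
$s = -4$ ($s = -3 - 1 = -4$)
$H{\left(P,O \right)} = 2 + \frac{P}{3}$
$Z{\left(T \right)} = 6 T^{2}$ ($Z{\left(T \right)} = 6 T T = 6 T^{2}$)
$-41880 + Z{\left(H{\left(14,s \right)} \right)} = -41880 + 6 \left(2 + \frac{1}{3} \cdot 14\right)^{2} = -41880 + 6 \left(2 + \frac{14}{3}\right)^{2} = -41880 + 6 \left(\frac{20}{3}\right)^{2} = -41880 + 6 \cdot \frac{400}{9} = -41880 + \frac{800}{3} = - \frac{124840}{3}$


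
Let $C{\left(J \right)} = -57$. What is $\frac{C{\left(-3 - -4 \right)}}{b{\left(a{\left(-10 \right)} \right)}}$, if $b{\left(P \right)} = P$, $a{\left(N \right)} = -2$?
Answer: $\frac{57}{2} \approx 28.5$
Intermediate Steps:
$\frac{C{\left(-3 - -4 \right)}}{b{\left(a{\left(-10 \right)} \right)}} = - \frac{57}{-2} = \left(-57\right) \left(- \frac{1}{2}\right) = \frac{57}{2}$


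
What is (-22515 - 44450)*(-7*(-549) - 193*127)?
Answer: 1384032620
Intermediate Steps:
(-22515 - 44450)*(-7*(-549) - 193*127) = -66965*(3843 - 24511) = -66965*(-20668) = 1384032620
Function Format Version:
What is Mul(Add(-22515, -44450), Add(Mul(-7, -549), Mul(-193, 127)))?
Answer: 1384032620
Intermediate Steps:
Mul(Add(-22515, -44450), Add(Mul(-7, -549), Mul(-193, 127))) = Mul(-66965, Add(3843, -24511)) = Mul(-66965, -20668) = 1384032620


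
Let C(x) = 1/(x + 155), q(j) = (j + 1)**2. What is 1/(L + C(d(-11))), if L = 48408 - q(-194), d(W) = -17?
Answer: 138/1539943 ≈ 8.9614e-5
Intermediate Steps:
q(j) = (1 + j)**2
C(x) = 1/(155 + x)
L = 11159 (L = 48408 - (1 - 194)**2 = 48408 - 1*(-193)**2 = 48408 - 1*37249 = 48408 - 37249 = 11159)
1/(L + C(d(-11))) = 1/(11159 + 1/(155 - 17)) = 1/(11159 + 1/138) = 1/(1539943/138) = 138/1539943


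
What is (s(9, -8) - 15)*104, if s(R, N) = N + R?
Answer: -1456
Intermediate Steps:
(s(9, -8) - 15)*104 = ((-8 + 9) - 15)*104 = (1 - 15)*104 = -14*104 = -1456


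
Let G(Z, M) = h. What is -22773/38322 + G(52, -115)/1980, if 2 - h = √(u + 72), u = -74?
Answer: -625193/1053855 - I*√2/1980 ≈ -0.59324 - 0.00071425*I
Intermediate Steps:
h = 2 - I*√2 (h = 2 - √(-74 + 72) = 2 - √(-2) = 2 - I*√2 ≈ 2.0 - 1.4142*I)
G(Z, M) = 2 - I*√2
-22773/38322 + G(52, -115)/1980 = -22773/38322 + (2 - I*√2)/1980 = -22773*1/38322 + (2 - I*√2)*(1/1980) = -7591/12774 + (1/990 - I*√2/1980) = -625193/1053855 - I*√2/1980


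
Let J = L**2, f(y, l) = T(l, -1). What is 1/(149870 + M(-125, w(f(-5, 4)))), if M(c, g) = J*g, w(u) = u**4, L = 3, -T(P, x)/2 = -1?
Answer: 1/150014 ≈ 6.6660e-6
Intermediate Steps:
T(P, x) = 2 (T(P, x) = -2*(-1) = 2)
f(y, l) = 2
J = 9 (J = 3**2 = 9)
M(c, g) = 9*g
1/(149870 + M(-125, w(f(-5, 4)))) = 1/(149870 + 9*2**4) = 1/(149870 + 9*16) = 1/(149870 + 144) = 1/150014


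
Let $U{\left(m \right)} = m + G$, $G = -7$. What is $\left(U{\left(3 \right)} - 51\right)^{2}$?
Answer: $3025$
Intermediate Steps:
$U{\left(m \right)} = -7 + m$ ($U{\left(m \right)} = m - 7 = -7 + m$)
$\left(U{\left(3 \right)} - 51\right)^{2} = \left(\left(-7 + 3\right) - 51\right)^{2} = \left(-4 - 51\right)^{2} = \left(-55\right)^{2} = 3025$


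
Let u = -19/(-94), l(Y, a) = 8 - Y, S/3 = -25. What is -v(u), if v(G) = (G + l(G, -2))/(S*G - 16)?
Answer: 752/2929 ≈ 0.25674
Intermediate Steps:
S = -75 (S = 3*(-25) = -75)
u = 19/94 (u = -19*(-1/94) = 19/94 ≈ 0.20213)
v(G) = 8/(-16 - 75*G) (v(G) = (G + (8 - G))/(-75*G - 16) = 8/(-16 - 75*G))
-v(u) = -8/(-16 - 75*19/94) = -8/(-16 - 1425/94) = -8/(-2929/94) = -8*(-94)/2929 = -1*(-752/2929) = 752/2929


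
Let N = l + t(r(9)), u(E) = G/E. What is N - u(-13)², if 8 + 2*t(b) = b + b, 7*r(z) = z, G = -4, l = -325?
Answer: -387798/1183 ≈ -327.81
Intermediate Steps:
r(z) = z/7
u(E) = -4/E
t(b) = -4 + b (t(b) = -4 + (b + b)/2 = -4 + (2*b)/2 = -4 + b)
N = -2294/7 (N = -325 + (-4 + (⅐)*9) = -325 + (-4 + 9/7) = -325 - 19/7 = -2294/7 ≈ -327.71)
N - u(-13)² = -2294/7 - (-4/(-13))² = -2294/7 - (-4*(-1/13))² = -2294/7 - (4/13)² = -2294/7 - 1*16/169 = -2294/7 - 16/169 = -387798/1183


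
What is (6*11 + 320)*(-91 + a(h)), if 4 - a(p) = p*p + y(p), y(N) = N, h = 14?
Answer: -114642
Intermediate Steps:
a(p) = 4 - p - p**2 (a(p) = 4 - (p*p + p) = 4 - (p**2 + p) = 4 - (p + p**2) = 4 + (-p - p**2) = 4 - p - p**2)
(6*11 + 320)*(-91 + a(h)) = (6*11 + 320)*(-91 + (4 - 1*14 - 1*14**2)) = (66 + 320)*(-91 + (4 - 14 - 1*196)) = 386*(-91 + (4 - 14 - 196)) = 386*(-91 - 206) = 386*(-297) = -114642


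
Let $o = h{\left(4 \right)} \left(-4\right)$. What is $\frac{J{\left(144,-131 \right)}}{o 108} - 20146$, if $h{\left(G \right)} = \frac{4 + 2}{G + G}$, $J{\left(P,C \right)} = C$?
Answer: $- \frac{6527173}{324} \approx -20146.0$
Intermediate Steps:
$h{\left(G \right)} = \frac{3}{G}$ ($h{\left(G \right)} = \frac{6}{2 G} = 6 \frac{1}{2 G} = \frac{3}{G}$)
$o = -3$ ($o = \frac{3}{4} \left(-4\right) = -3$)
$\frac{J{\left(144,-131 \right)}}{o 108} - 20146 = - \frac{131}{\left(-3\right) 108} - 20146 = - \frac{131}{-324} - 20146 = \left(-131\right) \left(- \frac{1}{324}\right) - 20146 = \frac{131}{324} - 20146 = - \frac{6527173}{324}$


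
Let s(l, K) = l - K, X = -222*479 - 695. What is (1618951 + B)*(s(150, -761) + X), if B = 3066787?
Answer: -497259888036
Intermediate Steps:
X = -107033 (X = -106338 - 695 = -107033)
(1618951 + B)*(s(150, -761) + X) = (1618951 + 3066787)*((150 - 1*(-761)) - 107033) = 4685738*((150 + 761) - 107033) = 4685738*(911 - 107033) = 4685738*(-106122) = -497259888036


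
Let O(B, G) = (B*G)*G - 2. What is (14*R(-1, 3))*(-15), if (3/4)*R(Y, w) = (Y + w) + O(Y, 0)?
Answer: 0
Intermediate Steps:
O(B, G) = -2 + B*G² (O(B, G) = B*G² - 2 = -2 + B*G²)
R(Y, w) = -8/3 + 4*Y/3 + 4*w/3 (R(Y, w) = 4*((Y + w) + (-2 + Y*0²))/3 = 4*((Y + w) + (-2 + Y*0))/3 = 4*((Y + w) + (-2 + 0))/3 = 4*((Y + w) - 2)/3 = 4*(-2 + Y + w)/3 = -8/3 + 4*Y/3 + 4*w/3)
(14*R(-1, 3))*(-15) = (14*(-8/3 + (4/3)*(-1) + (4/3)*3))*(-15) = (14*(-8/3 - 4/3 + 4))*(-15) = (14*0)*(-15) = 0*(-15) = 0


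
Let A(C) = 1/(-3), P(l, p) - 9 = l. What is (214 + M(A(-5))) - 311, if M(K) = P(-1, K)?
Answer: -89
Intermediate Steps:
P(l, p) = 9 + l
A(C) = -1/3
M(K) = 8 (M(K) = 9 - 1 = 8)
(214 + M(A(-5))) - 311 = (214 + 8) - 311 = 222 - 311 = -89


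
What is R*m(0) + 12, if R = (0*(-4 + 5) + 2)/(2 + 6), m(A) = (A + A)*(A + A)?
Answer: 12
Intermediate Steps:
m(A) = 4*A**2 (m(A) = (2*A)*(2*A) = 4*A**2)
R = 1/4 (R = (0*1 + 2)/8 = (0 + 2)*(1/8) = 2*(1/8) = 1/4 ≈ 0.25000)
R*m(0) + 12 = (4*0**2)/4 + 12 = (4*0)/4 + 12 = (1/4)*0 + 12 = 0 + 12 = 12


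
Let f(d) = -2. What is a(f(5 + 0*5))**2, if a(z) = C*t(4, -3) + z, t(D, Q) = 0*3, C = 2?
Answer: 4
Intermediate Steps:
t(D, Q) = 0
a(z) = z (a(z) = 2*0 + z = 0 + z = z)
a(f(5 + 0*5))**2 = (-2)**2 = 4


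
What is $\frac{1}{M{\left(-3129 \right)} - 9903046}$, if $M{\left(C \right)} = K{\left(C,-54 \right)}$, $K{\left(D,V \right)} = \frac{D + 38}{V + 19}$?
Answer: $- \frac{35}{346603519} \approx -1.0098 \cdot 10^{-7}$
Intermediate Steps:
$K{\left(D,V \right)} = \frac{38 + D}{19 + V}$
$M{\left(C \right)} = - \frac{38}{35} - \frac{C}{35}$ ($M{\left(C \right)} = \frac{38 + C}{19 - 54} = \frac{38 + C}{-35} = - \frac{38 + C}{35} = - \frac{38}{35} - \frac{C}{35}$)
$\frac{1}{M{\left(-3129 \right)} - 9903046} = \frac{1}{\left(- \frac{38}{35} - - \frac{447}{5}\right) - 9903046} = \frac{1}{\left(- \frac{38}{35} + \frac{447}{5}\right) - 9903046} = \frac{1}{\frac{3091}{35} - 9903046} = \frac{1}{- \frac{346603519}{35}} = - \frac{35}{346603519}$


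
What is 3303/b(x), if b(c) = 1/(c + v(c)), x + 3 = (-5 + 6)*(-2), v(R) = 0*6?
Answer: -16515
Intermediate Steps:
v(R) = 0
x = -5 (x = -3 + (-5 + 6)*(-2) = -3 + 1*(-2) = -3 - 2 = -5)
b(c) = 1/c (b(c) = 1/(c + 0) = 1/c)
3303/b(x) = 3303/(1/(-5)) = 3303/(-⅕) = 3303*(-5) = -16515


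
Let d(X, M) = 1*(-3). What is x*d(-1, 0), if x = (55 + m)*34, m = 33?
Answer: -8976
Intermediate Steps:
d(X, M) = -3
x = 2992 (x = (55 + 33)*34 = 88*34 = 2992)
x*d(-1, 0) = 2992*(-3) = -8976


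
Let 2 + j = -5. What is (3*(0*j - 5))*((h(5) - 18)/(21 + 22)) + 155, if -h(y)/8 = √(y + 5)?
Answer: 6935/43 + 120*√10/43 ≈ 170.10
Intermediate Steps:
j = -7 (j = -2 - 5 = -7)
h(y) = -8*√(5 + y) (h(y) = -8*√(y + 5) = -8*√(5 + y))
(3*(0*j - 5))*((h(5) - 18)/(21 + 22)) + 155 = (3*(0*(-7) - 5))*((-8*√(5 + 5) - 18)/(21 + 22)) + 155 = (3*(0 - 5))*((-8*√10 - 18)/43) + 155 = (3*(-5))*((-18 - 8*√10)*(1/43)) + 155 = -15*(-18/43 - 8*√10/43) + 155 = (270/43 + 120*√10/43) + 155 = 6935/43 + 120*√10/43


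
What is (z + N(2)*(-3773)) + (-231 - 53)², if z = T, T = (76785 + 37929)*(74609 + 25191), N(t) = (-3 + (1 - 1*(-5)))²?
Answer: 11448503899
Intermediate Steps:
N(t) = 9 (N(t) = (-3 + (1 + 5))² = (-3 + 6)² = 3² = 9)
T = 11448457200 (T = 114714*99800 = 11448457200)
z = 11448457200
(z + N(2)*(-3773)) + (-231 - 53)² = (11448457200 + 9*(-3773)) + (-231 - 53)² = (11448457200 - 33957) + (-284)² = 11448423243 + 80656 = 11448503899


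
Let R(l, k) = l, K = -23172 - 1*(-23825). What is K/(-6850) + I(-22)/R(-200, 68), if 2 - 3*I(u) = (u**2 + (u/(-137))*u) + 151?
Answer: 78401/82200 ≈ 0.95378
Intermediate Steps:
K = 653 (K = -23172 + 23825 = 653)
I(u) = -149/3 - 136*u**2/411 (I(u) = 2/3 - ((u**2 + (u/(-137))*u) + 151)/3 = 2/3 - ((u**2 + (u*(-1/137))*u) + 151)/3 = 2/3 - ((u**2 + (-u/137)*u) + 151)/3 = 2/3 - ((u**2 - u**2/137) + 151)/3 = 2/3 - (136*u**2/137 + 151)/3 = 2/3 - (151 + 136*u**2/137)/3 = 2/3 + (-151/3 - 136*u**2/411) = -149/3 - 136*u**2/411)
K/(-6850) + I(-22)/R(-200, 68) = 653/(-6850) + (-149/3 - 136/411*(-22)**2)/(-200) = 653*(-1/6850) + (-149/3 - 136/411*484)*(-1/200) = -653/6850 + (-149/3 - 65824/411)*(-1/200) = -653/6850 - 86237/411*(-1/200) = -653/6850 + 86237/82200 = 78401/82200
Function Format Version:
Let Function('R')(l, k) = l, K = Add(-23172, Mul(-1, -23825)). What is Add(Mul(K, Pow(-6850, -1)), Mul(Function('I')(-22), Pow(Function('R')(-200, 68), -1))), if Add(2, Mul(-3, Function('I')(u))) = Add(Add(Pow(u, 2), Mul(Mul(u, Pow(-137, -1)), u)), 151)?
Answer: Rational(78401, 82200) ≈ 0.95378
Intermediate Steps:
K = 653 (K = Add(-23172, 23825) = 653)
Function('I')(u) = Add(Rational(-149, 3), Mul(Rational(-136, 411), Pow(u, 2))) (Function('I')(u) = Add(Rational(2, 3), Mul(Rational(-1, 3), Add(Add(Pow(u, 2), Mul(Mul(u, Pow(-137, -1)), u)), 151))) = Add(Rational(2, 3), Mul(Rational(-1, 3), Add(Add(Pow(u, 2), Mul(Mul(u, Rational(-1, 137)), u)), 151))) = Add(Rational(2, 3), Mul(Rational(-1, 3), Add(Add(Pow(u, 2), Mul(Mul(Rational(-1, 137), u), u)), 151))) = Add(Rational(2, 3), Mul(Rational(-1, 3), Add(Add(Pow(u, 2), Mul(Rational(-1, 137), Pow(u, 2))), 151))) = Add(Rational(2, 3), Mul(Rational(-1, 3), Add(Mul(Rational(136, 137), Pow(u, 2)), 151))) = Add(Rational(2, 3), Mul(Rational(-1, 3), Add(151, Mul(Rational(136, 137), Pow(u, 2))))) = Add(Rational(2, 3), Add(Rational(-151, 3), Mul(Rational(-136, 411), Pow(u, 2)))) = Add(Rational(-149, 3), Mul(Rational(-136, 411), Pow(u, 2))))
Add(Mul(K, Pow(-6850, -1)), Mul(Function('I')(-22), Pow(Function('R')(-200, 68), -1))) = Add(Mul(653, Pow(-6850, -1)), Mul(Add(Rational(-149, 3), Mul(Rational(-136, 411), Pow(-22, 2))), Pow(-200, -1))) = Add(Mul(653, Rational(-1, 6850)), Mul(Add(Rational(-149, 3), Mul(Rational(-136, 411), 484)), Rational(-1, 200))) = Add(Rational(-653, 6850), Mul(Add(Rational(-149, 3), Rational(-65824, 411)), Rational(-1, 200))) = Add(Rational(-653, 6850), Mul(Rational(-86237, 411), Rational(-1, 200))) = Add(Rational(-653, 6850), Rational(86237, 82200)) = Rational(78401, 82200)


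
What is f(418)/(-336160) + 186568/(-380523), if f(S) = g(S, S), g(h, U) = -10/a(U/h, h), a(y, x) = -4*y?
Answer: -207331075/422864832 ≈ -0.49030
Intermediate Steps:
g(h, U) = 5*h/(2*U) (g(h, U) = -10*(-h/(4*U)) = -(-5)*h/(2*U) = 5*h/(2*U))
f(S) = 5/2 (f(S) = 5*S/(2*S) = 5/2)
f(418)/(-336160) + 186568/(-380523) = (5/2)/(-336160) + 186568/(-380523) = (5/2)*(-1/336160) + 186568*(-1/380523) = -1/134464 - 186568/380523 = -207331075/422864832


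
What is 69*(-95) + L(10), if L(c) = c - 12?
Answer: -6557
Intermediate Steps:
L(c) = -12 + c
69*(-95) + L(10) = 69*(-95) + (-12 + 10) = -6555 - 2 = -6557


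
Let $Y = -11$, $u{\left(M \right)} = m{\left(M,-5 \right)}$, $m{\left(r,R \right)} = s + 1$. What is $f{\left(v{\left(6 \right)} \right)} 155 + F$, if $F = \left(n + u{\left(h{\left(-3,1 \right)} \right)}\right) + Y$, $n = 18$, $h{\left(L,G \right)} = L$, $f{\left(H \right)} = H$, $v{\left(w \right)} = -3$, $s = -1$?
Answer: $-458$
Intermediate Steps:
$m{\left(r,R \right)} = 0$ ($m{\left(r,R \right)} = -1 + 1 = 0$)
$u{\left(M \right)} = 0$
$F = 7$ ($F = \left(18 + 0\right) - 11 = 18 - 11 = 7$)
$f{\left(v{\left(6 \right)} \right)} 155 + F = \left(-3\right) 155 + 7 = -465 + 7 = -458$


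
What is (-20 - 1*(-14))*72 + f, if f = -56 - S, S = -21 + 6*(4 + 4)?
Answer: -515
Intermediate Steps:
S = 27 (S = -21 + 6*8 = -21 + 48 = 27)
f = -83 (f = -56 - 1*27 = -56 - 27 = -83)
(-20 - 1*(-14))*72 + f = (-20 - 1*(-14))*72 - 83 = (-20 + 14)*72 - 83 = -6*72 - 83 = -432 - 83 = -515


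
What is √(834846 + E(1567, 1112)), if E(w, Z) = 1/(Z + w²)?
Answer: √5038202502300418647/2456601 ≈ 913.70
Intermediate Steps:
√(834846 + E(1567, 1112)) = √(834846 + 1/(1112 + 1567²)) = √(834846 + 1/(1112 + 2455489)) = √(834846 + 1/2456601) = √(2050883518447/2456601) = √5038202502300418647/2456601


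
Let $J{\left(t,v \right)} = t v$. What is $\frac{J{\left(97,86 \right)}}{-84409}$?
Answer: $- \frac{194}{1963} \approx -0.098828$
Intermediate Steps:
$\frac{J{\left(97,86 \right)}}{-84409} = \frac{97 \cdot 86}{-84409} = 8342 \left(- \frac{1}{84409}\right) = - \frac{194}{1963}$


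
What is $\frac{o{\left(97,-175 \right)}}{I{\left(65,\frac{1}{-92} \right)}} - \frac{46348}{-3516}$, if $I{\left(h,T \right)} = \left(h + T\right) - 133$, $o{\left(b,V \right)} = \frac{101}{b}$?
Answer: $\frac{7024318655}{533490591} \approx 13.167$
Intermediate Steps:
$I{\left(h,T \right)} = -133 + T + h$ ($I{\left(h,T \right)} = \left(T + h\right) - 133 = -133 + T + h$)
$\frac{o{\left(97,-175 \right)}}{I{\left(65,\frac{1}{-92} \right)}} - \frac{46348}{-3516} = \frac{101 \cdot \frac{1}{97}}{-133 + \frac{1}{-92} + 65} - \frac{46348}{-3516} = \frac{101 \cdot \frac{1}{97}}{-133 - \frac{1}{92} + 65} - - \frac{11587}{879} = \frac{101}{97 \left(- \frac{6257}{92}\right)} + \frac{11587}{879} = \frac{101}{97} \left(- \frac{92}{6257}\right) + \frac{11587}{879} = - \frac{9292}{606929} + \frac{11587}{879} = \frac{7024318655}{533490591}$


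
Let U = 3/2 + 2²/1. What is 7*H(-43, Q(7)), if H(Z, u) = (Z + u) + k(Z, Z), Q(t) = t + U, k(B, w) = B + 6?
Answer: -945/2 ≈ -472.50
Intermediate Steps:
k(B, w) = 6 + B
U = 11/2 (U = 3*(½) + 4*1 = 3/2 + 4 = 11/2 ≈ 5.5000)
Q(t) = 11/2 + t (Q(t) = t + 11/2 = 11/2 + t)
H(Z, u) = 6 + u + 2*Z (H(Z, u) = (Z + u) + (6 + Z) = 6 + u + 2*Z)
7*H(-43, Q(7)) = 7*(6 + (11/2 + 7) + 2*(-43)) = 7*(6 + 25/2 - 86) = 7*(-135/2) = -945/2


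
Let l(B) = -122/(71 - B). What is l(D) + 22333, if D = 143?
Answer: 804049/36 ≈ 22335.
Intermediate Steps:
l(D) + 22333 = 122/(-71 + 143) + 22333 = 122/72 + 22333 = 122*(1/72) + 22333 = 61/36 + 22333 = 804049/36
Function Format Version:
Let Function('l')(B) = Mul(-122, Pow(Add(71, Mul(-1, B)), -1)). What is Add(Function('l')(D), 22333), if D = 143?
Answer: Rational(804049, 36) ≈ 22335.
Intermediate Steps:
Add(Function('l')(D), 22333) = Add(Mul(122, Pow(Add(-71, 143), -1)), 22333) = Add(Mul(122, Pow(72, -1)), 22333) = Add(Mul(122, Rational(1, 72)), 22333) = Add(Rational(61, 36), 22333) = Rational(804049, 36)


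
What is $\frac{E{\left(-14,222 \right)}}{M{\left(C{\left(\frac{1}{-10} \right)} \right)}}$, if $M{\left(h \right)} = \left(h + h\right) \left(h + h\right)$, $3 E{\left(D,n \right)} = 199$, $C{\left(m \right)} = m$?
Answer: $\frac{4975}{3} \approx 1658.3$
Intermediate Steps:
$E{\left(D,n \right)} = \frac{199}{3}$ ($E{\left(D,n \right)} = \frac{1}{3} \cdot 199 = \frac{199}{3}$)
$M{\left(h \right)} = 4 h^{2}$ ($M{\left(h \right)} = 2 h 2 h = 4 h^{2}$)
$\frac{E{\left(-14,222 \right)}}{M{\left(C{\left(\frac{1}{-10} \right)} \right)}} = \frac{199}{3 \cdot 4 \left(\frac{1}{-10}\right)^{2}} = \frac{199}{3 \cdot 4 \left(- \frac{1}{10}\right)^{2}} = \frac{199}{3 \cdot 4 \cdot \frac{1}{100}} = \frac{199 \frac{1}{\frac{1}{25}}}{3} = \frac{199}{3} \cdot 25 = \frac{4975}{3}$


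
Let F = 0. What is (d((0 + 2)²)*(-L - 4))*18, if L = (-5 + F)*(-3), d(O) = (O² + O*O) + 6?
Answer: -12996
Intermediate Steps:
d(O) = 6 + 2*O² (d(O) = (O² + O²) + 6 = 2*O² + 6 = 6 + 2*O²)
L = 15 (L = (-5 + 0)*(-3) = -5*(-3) = 15)
(d((0 + 2)²)*(-L - 4))*18 = ((6 + 2*((0 + 2)²)²)*(-1*15 - 4))*18 = ((6 + 2*(2²)²)*(-15 - 4))*18 = ((6 + 2*4²)*(-19))*18 = ((6 + 2*16)*(-19))*18 = ((6 + 32)*(-19))*18 = (38*(-19))*18 = -722*18 = -12996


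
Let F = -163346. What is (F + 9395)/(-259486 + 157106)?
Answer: 153951/102380 ≈ 1.5037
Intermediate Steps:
(F + 9395)/(-259486 + 157106) = (-163346 + 9395)/(-259486 + 157106) = -153951/(-102380) = -153951*(-1/102380) = 153951/102380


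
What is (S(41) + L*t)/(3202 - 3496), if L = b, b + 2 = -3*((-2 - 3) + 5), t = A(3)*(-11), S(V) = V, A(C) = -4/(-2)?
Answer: -85/294 ≈ -0.28912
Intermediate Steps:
A(C) = 2 (A(C) = -4*(-½) = 2)
t = -22 (t = 2*(-11) = -22)
b = -2 (b = -2 - 3*((-2 - 3) + 5) = -2 - 3*(-5 + 5) = -2 - 3*0 = -2 + 0 = -2)
L = -2
(S(41) + L*t)/(3202 - 3496) = (41 - 2*(-22))/(3202 - 3496) = (41 + 44)/(-294) = 85*(-1/294) = -85/294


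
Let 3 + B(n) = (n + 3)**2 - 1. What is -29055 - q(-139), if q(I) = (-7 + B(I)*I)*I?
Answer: -357313960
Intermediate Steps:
B(n) = -4 + (3 + n)**2 (B(n) = -3 + ((n + 3)**2 - 1) = -3 + ((3 + n)**2 - 1) = -3 + (-1 + (3 + n)**2) = -4 + (3 + n)**2)
q(I) = I*(-7 + I*(-4 + (3 + I)**2)) (q(I) = (-7 + (-4 + (3 + I)**2)*I)*I = (-7 + I*(-4 + (3 + I)**2))*I = I*(-7 + I*(-4 + (3 + I)**2)))
-29055 - q(-139) = -29055 - (-139)*(-7 - 139*(-4 + (3 - 139)**2)) = -29055 - (-139)*(-7 - 139*(-4 + (-136)**2)) = -29055 - (-139)*(-7 - 139*(-4 + 18496)) = -29055 - (-139)*(-7 - 139*18492) = -29055 - (-139)*(-7 - 2570388) = -29055 - (-139)*(-2570395) = -29055 - 1*357284905 = -29055 - 357284905 = -357313960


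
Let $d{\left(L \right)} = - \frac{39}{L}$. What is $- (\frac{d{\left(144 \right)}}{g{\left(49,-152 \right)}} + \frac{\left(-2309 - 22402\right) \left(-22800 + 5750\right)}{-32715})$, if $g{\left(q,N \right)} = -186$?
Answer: $\frac{83590384469}{6490656} \approx 12879.0$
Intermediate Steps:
$- (\frac{d{\left(144 \right)}}{g{\left(49,-152 \right)}} + \frac{\left(-2309 - 22402\right) \left(-22800 + 5750\right)}{-32715}) = - (\frac{\left(-39\right) \frac{1}{144}}{-186} + \frac{\left(-2309 - 22402\right) \left(-22800 + 5750\right)}{-32715}) = - (\left(-39\right) \frac{1}{144} \left(- \frac{1}{186}\right) + \left(-24711\right) \left(-17050\right) \left(- \frac{1}{32715}\right)) = - (\left(- \frac{13}{48}\right) \left(- \frac{1}{186}\right) + 421322550 \left(- \frac{1}{32715}\right)) = - (\frac{13}{8928} - \frac{28088170}{2181}) = \left(-1\right) \left(- \frac{83590384469}{6490656}\right) = \frac{83590384469}{6490656}$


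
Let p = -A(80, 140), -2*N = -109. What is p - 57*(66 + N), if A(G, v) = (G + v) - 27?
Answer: -14123/2 ≈ -7061.5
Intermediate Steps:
N = 109/2 (N = -½*(-109) = 109/2 ≈ 54.500)
A(G, v) = -27 + G + v
p = -193 (p = -(-27 + 80 + 140) = -1*193 = -193)
p - 57*(66 + N) = -193 - 57*(66 + 109/2) = -193 - 57*241/2 = -193 - 1*13737/2 = -193 - 13737/2 = -14123/2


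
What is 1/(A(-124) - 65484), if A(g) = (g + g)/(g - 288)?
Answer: -103/6744790 ≈ -1.5271e-5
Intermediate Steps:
A(g) = 2*g/(-288 + g) (A(g) = (2*g)/(-288 + g) = 2*g/(-288 + g))
1/(A(-124) - 65484) = 1/(2*(-124)/(-288 - 124) - 65484) = 1/(2*(-124)/(-412) - 65484) = 1/(2*(-124)*(-1/412) - 65484) = 1/(62/103 - 65484) = 1/(-6744790/103) = -103/6744790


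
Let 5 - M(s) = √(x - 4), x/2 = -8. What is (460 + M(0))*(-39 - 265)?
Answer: -141360 + 608*I*√5 ≈ -1.4136e+5 + 1359.5*I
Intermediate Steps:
x = -16 (x = 2*(-8) = -16)
M(s) = 5 - 2*I*√5 (M(s) = 5 - √(-16 - 4) = 5 - √(-20) = 5 - 2*I*√5)
(460 + M(0))*(-39 - 265) = (460 + (5 - 2*I*√5))*(-39 - 265) = (465 - 2*I*√5)*(-304) = -141360 + 608*I*√5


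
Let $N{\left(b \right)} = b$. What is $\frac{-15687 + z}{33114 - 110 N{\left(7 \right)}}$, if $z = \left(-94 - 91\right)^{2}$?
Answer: $\frac{713}{1244} \approx 0.57315$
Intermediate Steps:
$z = 34225$ ($z = \left(-185\right)^{2} = 34225$)
$\frac{-15687 + z}{33114 - 110 N{\left(7 \right)}} = \frac{-15687 + 34225}{33114 - 770} = \frac{18538}{33114 - 770} = \frac{18538}{32344} = 18538 \cdot \frac{1}{32344} = \frac{713}{1244}$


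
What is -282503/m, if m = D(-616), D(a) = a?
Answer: 282503/616 ≈ 458.61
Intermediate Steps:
m = -616
-282503/m = -282503/(-616) = -282503*(-1/616) = 282503/616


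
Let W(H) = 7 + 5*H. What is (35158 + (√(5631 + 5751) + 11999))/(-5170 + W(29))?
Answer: -47157/5018 - √11382/5018 ≈ -9.4188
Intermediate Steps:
(35158 + (√(5631 + 5751) + 11999))/(-5170 + W(29)) = (35158 + (√(5631 + 5751) + 11999))/(-5170 + (7 + 5*29)) = (35158 + (√11382 + 11999))/(-5170 + (7 + 145)) = (35158 + (11999 + √11382))/(-5170 + 152) = (47157 + √11382)/(-5018) = (47157 + √11382)*(-1/5018) = -47157/5018 - √11382/5018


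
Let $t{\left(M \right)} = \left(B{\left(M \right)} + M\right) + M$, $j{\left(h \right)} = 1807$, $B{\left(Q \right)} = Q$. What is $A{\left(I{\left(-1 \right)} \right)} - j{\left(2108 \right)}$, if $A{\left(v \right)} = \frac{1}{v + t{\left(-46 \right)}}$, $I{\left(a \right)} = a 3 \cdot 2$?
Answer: $- \frac{260209}{144} \approx -1807.0$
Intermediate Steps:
$t{\left(M \right)} = 3 M$ ($t{\left(M \right)} = \left(M + M\right) + M = 2 M + M = 3 M$)
$I{\left(a \right)} = 6 a$ ($I{\left(a \right)} = 3 a 2 = 6 a$)
$A{\left(v \right)} = \frac{1}{-138 + v}$ ($A{\left(v \right)} = \frac{1}{v + 3 \left(-46\right)} = \frac{1}{v - 138} = \frac{1}{-138 + v}$)
$A{\left(I{\left(-1 \right)} \right)} - j{\left(2108 \right)} = \frac{1}{-138 + 6 \left(-1\right)} - 1807 = \frac{1}{-138 - 6} - 1807 = \frac{1}{-144} - 1807 = - \frac{1}{144} - 1807 = - \frac{260209}{144}$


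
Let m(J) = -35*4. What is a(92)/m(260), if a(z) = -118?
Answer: 59/70 ≈ 0.84286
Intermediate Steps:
m(J) = -140
a(92)/m(260) = -118/(-140) = -118*(-1/140) = 59/70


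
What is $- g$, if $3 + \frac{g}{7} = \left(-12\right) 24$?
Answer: $2037$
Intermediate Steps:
$g = -2037$ ($g = -21 + 7 \left(\left(-12\right) 24\right) = -21 + 7 \left(-288\right) = -21 - 2016 = -2037$)
$- g = \left(-1\right) \left(-2037\right) = 2037$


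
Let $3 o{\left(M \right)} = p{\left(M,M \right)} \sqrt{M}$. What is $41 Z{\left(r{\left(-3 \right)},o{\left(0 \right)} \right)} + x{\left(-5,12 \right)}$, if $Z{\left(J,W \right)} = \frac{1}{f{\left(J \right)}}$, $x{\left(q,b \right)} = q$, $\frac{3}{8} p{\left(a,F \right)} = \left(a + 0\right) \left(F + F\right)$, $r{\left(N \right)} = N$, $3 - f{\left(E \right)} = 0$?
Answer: $\frac{26}{3} \approx 8.6667$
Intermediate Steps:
$f{\left(E \right)} = 3$ ($f{\left(E \right)} = 3 - 0 = 3 + 0 = 3$)
$p{\left(a,F \right)} = \frac{16 F a}{3}$ ($p{\left(a,F \right)} = \frac{8 \left(a + 0\right) \left(F + F\right)}{3} = \frac{8 a 2 F}{3} = \frac{8 \cdot 2 F a}{3} = \frac{16 F a}{3}$)
$o{\left(M \right)} = \frac{16 M^{\frac{5}{2}}}{9}$ ($o{\left(M \right)} = \frac{\frac{16 M M}{3} \sqrt{M}}{3} = \frac{\frac{16 M^{2}}{3} \sqrt{M}}{3} = \frac{\frac{16}{3} M^{\frac{5}{2}}}{3} = \frac{16 M^{\frac{5}{2}}}{9}$)
$Z{\left(J,W \right)} = \frac{1}{3}$
$41 Z{\left(r{\left(-3 \right)},o{\left(0 \right)} \right)} + x{\left(-5,12 \right)} = 41 \cdot \frac{1}{3} - 5 = \frac{41}{3} - 5 = \frac{26}{3}$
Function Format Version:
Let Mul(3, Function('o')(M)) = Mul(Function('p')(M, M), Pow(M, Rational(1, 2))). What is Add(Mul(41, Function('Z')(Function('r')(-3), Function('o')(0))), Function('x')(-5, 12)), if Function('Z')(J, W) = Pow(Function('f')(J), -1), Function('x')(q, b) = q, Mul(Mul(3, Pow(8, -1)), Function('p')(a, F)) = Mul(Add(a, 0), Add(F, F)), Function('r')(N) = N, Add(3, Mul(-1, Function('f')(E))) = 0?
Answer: Rational(26, 3) ≈ 8.6667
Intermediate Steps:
Function('f')(E) = 3 (Function('f')(E) = Add(3, Mul(-1, 0)) = Add(3, 0) = 3)
Function('p')(a, F) = Mul(Rational(16, 3), F, a) (Function('p')(a, F) = Mul(Rational(8, 3), Mul(Add(a, 0), Add(F, F))) = Mul(Rational(8, 3), Mul(a, Mul(2, F))) = Mul(Rational(8, 3), Mul(2, F, a)) = Mul(Rational(16, 3), F, a))
Function('o')(M) = Mul(Rational(16, 9), Pow(M, Rational(5, 2))) (Function('o')(M) = Mul(Rational(1, 3), Mul(Mul(Rational(16, 3), M, M), Pow(M, Rational(1, 2)))) = Mul(Rational(1, 3), Mul(Mul(Rational(16, 3), Pow(M, 2)), Pow(M, Rational(1, 2)))) = Mul(Rational(1, 3), Mul(Rational(16, 3), Pow(M, Rational(5, 2)))) = Mul(Rational(16, 9), Pow(M, Rational(5, 2))))
Function('Z')(J, W) = Rational(1, 3) (Function('Z')(J, W) = Pow(3, -1) = Rational(1, 3))
Add(Mul(41, Function('Z')(Function('r')(-3), Function('o')(0))), Function('x')(-5, 12)) = Add(Mul(41, Rational(1, 3)), -5) = Add(Rational(41, 3), -5) = Rational(26, 3)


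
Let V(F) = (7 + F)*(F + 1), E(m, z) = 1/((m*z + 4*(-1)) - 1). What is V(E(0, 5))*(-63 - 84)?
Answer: -19992/25 ≈ -799.68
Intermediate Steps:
E(m, z) = 1/(-5 + m*z) (E(m, z) = 1/((m*z - 4) - 1) = 1/((-4 + m*z) - 1) = 1/(-5 + m*z))
V(F) = (1 + F)*(7 + F) (V(F) = (7 + F)*(1 + F) = (1 + F)*(7 + F))
V(E(0, 5))*(-63 - 84) = (7 + (1/(-5 + 0*5))² + 8/(-5 + 0*5))*(-63 - 84) = (7 + (1/(-5 + 0))² + 8/(-5 + 0))*(-147) = (7 + (1/(-5))² + 8/(-5))*(-147) = (7 + (-⅕)² + 8*(-⅕))*(-147) = (7 + 1/25 - 8/5)*(-147) = (136/25)*(-147) = -19992/25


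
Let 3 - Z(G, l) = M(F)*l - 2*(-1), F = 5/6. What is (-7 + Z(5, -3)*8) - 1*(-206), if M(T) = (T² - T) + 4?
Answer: 899/3 ≈ 299.67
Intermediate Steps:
F = ⅚ (F = 5*(⅙) = ⅚ ≈ 0.83333)
M(T) = 4 + T² - T
Z(G, l) = 1 - 139*l/36 (Z(G, l) = 3 - ((4 + (⅚)² - 1*⅚)*l - 2*(-1)) = 3 - ((4 + 25/36 - ⅚)*l + 2) = 3 - (139*l/36 + 2) = 3 - (2 + 139*l/36) = 3 + (-2 - 139*l/36) = 1 - 139*l/36)
(-7 + Z(5, -3)*8) - 1*(-206) = (-7 + (1 - 139/36*(-3))*8) - 1*(-206) = (-7 + (1 + 139/12)*8) + 206 = (-7 + (151/12)*8) + 206 = (-7 + 302/3) + 206 = 281/3 + 206 = 899/3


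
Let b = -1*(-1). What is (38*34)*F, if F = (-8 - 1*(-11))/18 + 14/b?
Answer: 54910/3 ≈ 18303.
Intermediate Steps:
b = 1
F = 85/6 (F = (-8 - 1*(-11))/18 + 14/1 = (-8 + 11)*(1/18) + 14*1 = 3*(1/18) + 14 = ⅙ + 14 = 85/6 ≈ 14.167)
(38*34)*F = (38*34)*(85/6) = 1292*(85/6) = 54910/3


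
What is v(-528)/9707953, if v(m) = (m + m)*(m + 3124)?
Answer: -2741376/9707953 ≈ -0.28238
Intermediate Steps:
v(m) = 2*m*(3124 + m) (v(m) = (2*m)*(3124 + m) = 2*m*(3124 + m))
v(-528)/9707953 = (2*(-528)*(3124 - 528))/9707953 = (2*(-528)*2596)*(1/9707953) = -2741376*1/9707953 = -2741376/9707953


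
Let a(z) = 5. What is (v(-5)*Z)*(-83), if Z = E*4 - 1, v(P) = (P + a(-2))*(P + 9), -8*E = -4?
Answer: 0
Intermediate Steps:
E = ½ (E = -⅛*(-4) = ½ ≈ 0.50000)
v(P) = (5 + P)*(9 + P) (v(P) = (P + 5)*(P + 9) = (5 + P)*(9 + P))
Z = 1 (Z = (½)*4 - 1 = 2 - 1 = 1)
(v(-5)*Z)*(-83) = ((45 + (-5)² + 14*(-5))*1)*(-83) = ((45 + 25 - 70)*1)*(-83) = (0*1)*(-83) = 0*(-83) = 0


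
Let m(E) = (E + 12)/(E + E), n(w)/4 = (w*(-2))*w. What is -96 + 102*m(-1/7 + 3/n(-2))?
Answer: -139473/53 ≈ -2631.6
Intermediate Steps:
n(w) = -8*w² (n(w) = 4*((w*(-2))*w) = 4*((-2*w)*w) = 4*(-2*w²) = -8*w²)
m(E) = (12 + E)/(2*E) (m(E) = (12 + E)/((2*E)) = (12 + E)*(1/(2*E)) = (12 + E)/(2*E))
-96 + 102*m(-1/7 + 3/n(-2)) = -96 + 102*((12 + (-1/7 + 3/((-8*(-2)²))))/(2*(-1/7 + 3/((-8*(-2)²))))) = -96 + 102*((12 + (-1*⅐ + 3/((-8*4))))/(2*(-1*⅐ + 3/((-8*4))))) = -96 + 102*((12 + (-⅐ + 3/(-32)))/(2*(-⅐ + 3/(-32)))) = -96 + 102*((12 + (-⅐ + 3*(-1/32)))/(2*(-⅐ + 3*(-1/32)))) = -96 + 102*((12 + (-⅐ - 3/32))/(2*(-⅐ - 3/32))) = -96 + 102*((12 - 53/224)/(2*(-53/224))) = -96 + 102*((½)*(-224/53)*(2635/224)) = -96 + 102*(-2635/106) = -96 - 134385/53 = -139473/53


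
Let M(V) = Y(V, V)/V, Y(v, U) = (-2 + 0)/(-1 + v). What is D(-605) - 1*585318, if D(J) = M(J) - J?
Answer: -107186663596/183315 ≈ -5.8471e+5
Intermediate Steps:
Y(v, U) = -2/(-1 + v)
M(V) = -2/(V*(-1 + V)) (M(V) = (-2/(-1 + V))/V = -2/(V*(-1 + V)))
D(J) = -J - 2/(J*(-1 + J)) (D(J) = -2/(J*(-1 + J)) - J = -J - 2/(J*(-1 + J)))
D(-605) - 1*585318 = (-2 + (-605)²*(1 - 1*(-605)))/((-605)*(-1 - 605)) - 1*585318 = -1/605*(-2 + 366025*(1 + 605))/(-606) - 585318 = -1/605*(-1/606)*(-2 + 366025*606) - 585318 = -1/605*(-1/606)*(-2 + 221811150) - 585318 = -1/605*(-1/606)*221811148 - 585318 = 110905574/183315 - 585318 = -107186663596/183315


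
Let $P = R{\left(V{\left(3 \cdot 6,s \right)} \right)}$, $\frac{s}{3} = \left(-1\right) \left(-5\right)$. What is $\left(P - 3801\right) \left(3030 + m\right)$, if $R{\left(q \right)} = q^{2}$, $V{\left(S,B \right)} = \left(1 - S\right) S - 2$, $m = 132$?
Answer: $287941206$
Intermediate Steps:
$s = 15$ ($s = 3 \left(\left(-1\right) \left(-5\right)\right) = 3 \cdot 5 = 15$)
$V{\left(S,B \right)} = -2 + S \left(1 - S\right)$ ($V{\left(S,B \right)} = S \left(1 - S\right) - 2 = -2 + S \left(1 - S\right)$)
$P = 94864$ ($P = \left(-2 + 3 \cdot 6 - \left(3 \cdot 6\right)^{2}\right)^{2} = \left(-2 + 18 - 18^{2}\right)^{2} = \left(-2 + 18 - 324\right)^{2} = \left(-308\right)^{2} = 94864$)
$\left(P - 3801\right) \left(3030 + m\right) = \left(94864 - 3801\right) \left(3030 + 132\right) = 91063 \cdot 3162 = 287941206$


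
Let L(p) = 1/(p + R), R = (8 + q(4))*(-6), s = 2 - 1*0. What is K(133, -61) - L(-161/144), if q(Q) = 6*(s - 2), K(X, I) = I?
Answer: -431309/7073 ≈ -60.980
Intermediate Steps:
s = 2 (s = 2 + 0 = 2)
q(Q) = 0 (q(Q) = 6*(2 - 2) = 6*0 = 0)
R = -48 (R = (8 + 0)*(-6) = 8*(-6) = -48)
L(p) = 1/(-48 + p) (L(p) = 1/(p - 48) = 1/(-48 + p))
K(133, -61) - L(-161/144) = -61 - 1/(-48 - 161/144) = -61 - 1/(-7073/144) = -61 - 1*(-144/7073) = -61 + 144/7073 = -431309/7073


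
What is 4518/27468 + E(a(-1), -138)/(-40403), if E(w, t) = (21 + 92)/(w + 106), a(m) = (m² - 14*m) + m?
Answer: 608382961/3699298680 ≈ 0.16446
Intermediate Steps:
a(m) = m² - 13*m
E(w, t) = 113/(106 + w)
4518/27468 + E(a(-1), -138)/(-40403) = 4518/27468 + (113/(106 - (-13 - 1)))/(-40403) = 4518*(1/27468) + (113/(106 - 1*(-14)))*(-1/40403) = 251/1526 + (113/(106 + 14))*(-1/40403) = 251/1526 + (113/120)*(-1/40403) = 251/1526 - 113/4848360 = 608382961/3699298680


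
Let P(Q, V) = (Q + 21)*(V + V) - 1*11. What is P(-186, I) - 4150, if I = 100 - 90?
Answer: -7461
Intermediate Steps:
I = 10
P(Q, V) = -11 + 2*V*(21 + Q) (P(Q, V) = (21 + Q)*(2*V) - 11 = 2*V*(21 + Q) - 11 = -11 + 2*V*(21 + Q))
P(-186, I) - 4150 = (-11 + 42*10 + 2*(-186)*10) - 4150 = (-11 + 420 - 3720) - 4150 = -3311 - 4150 = -7461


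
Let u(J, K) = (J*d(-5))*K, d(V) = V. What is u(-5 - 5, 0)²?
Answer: 0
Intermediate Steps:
u(J, K) = -5*J*K (u(J, K) = (J*(-5))*K = (-5*J)*K = -5*J*K)
u(-5 - 5, 0)² = (-5*(-5 - 5)*0)² = (-5*(-10)*0)² = 0² = 0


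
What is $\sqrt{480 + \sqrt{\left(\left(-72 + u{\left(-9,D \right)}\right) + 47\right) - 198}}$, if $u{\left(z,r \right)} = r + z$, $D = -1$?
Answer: $\sqrt{480 + i \sqrt{233}} \approx 21.912 + 0.3483 i$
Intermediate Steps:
$\sqrt{480 + \sqrt{\left(\left(-72 + u{\left(-9,D \right)}\right) + 47\right) - 198}} = \sqrt{480 + \sqrt{\left(\left(-72 - 10\right) + 47\right) - 198}} = \sqrt{480 + \sqrt{\left(-82 + 47\right) - 198}} = \sqrt{480 + \sqrt{-35 - 198}} = \sqrt{480 + \sqrt{-233}} = \sqrt{480 + i \sqrt{233}}$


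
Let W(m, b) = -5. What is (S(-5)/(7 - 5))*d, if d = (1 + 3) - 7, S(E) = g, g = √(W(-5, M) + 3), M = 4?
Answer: -3*I*√2/2 ≈ -2.1213*I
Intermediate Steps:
g = I*√2 (g = √(-5 + 3) = √(-2) = I*√2 ≈ 1.4142*I)
S(E) = I*√2
d = -3 (d = 4 - 7 = -3)
(S(-5)/(7 - 5))*d = ((I*√2)/(7 - 5))*(-3) = ((I*√2)/2)*(-3) = ((I*√2)*(½))*(-3) = (I*√2/2)*(-3) = -3*I*√2/2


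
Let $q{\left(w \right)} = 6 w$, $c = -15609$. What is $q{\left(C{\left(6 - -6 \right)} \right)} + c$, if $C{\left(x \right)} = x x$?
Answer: $-14745$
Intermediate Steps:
$C{\left(x \right)} = x^{2}$
$q{\left(C{\left(6 - -6 \right)} \right)} + c = 6 \left(6 - -6\right)^{2} - 15609 = 6 \left(6 + 6\right)^{2} - 15609 = 6 \cdot 12^{2} - 15609 = 6 \cdot 144 - 15609 = 864 - 15609 = -14745$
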